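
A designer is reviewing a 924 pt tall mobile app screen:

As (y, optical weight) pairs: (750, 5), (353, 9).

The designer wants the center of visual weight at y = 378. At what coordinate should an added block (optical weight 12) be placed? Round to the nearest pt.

y ≈ 242

After adding the added block, total weight = 5 + 9 + 12 = 26.
y: need Σw·y = 26·378 = 9828. Existing = 5·750 + 9·353 = 6927. Remainder 2901 / 12 ≈ 241.75.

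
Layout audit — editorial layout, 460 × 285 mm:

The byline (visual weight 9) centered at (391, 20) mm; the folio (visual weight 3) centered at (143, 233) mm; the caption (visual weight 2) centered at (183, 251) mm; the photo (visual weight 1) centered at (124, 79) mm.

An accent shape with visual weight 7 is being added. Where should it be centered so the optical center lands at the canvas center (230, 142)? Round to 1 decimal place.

With the accent shape, Σw becomes 9 + 3 + 2 + 1 + 7 = 22.
x: need Σw·x = 22·230 = 5060. Existing = 9·391 + 3·143 + 2·183 + 1·124 = 4438. Remainder 622 / 7 ≈ 88.86.
y: need Σw·y = 22·142 = 3124. Existing = 9·20 + 3·233 + 2·251 + 1·79 = 1460. Remainder 1664 / 7 ≈ 237.71.

(88.9, 237.7)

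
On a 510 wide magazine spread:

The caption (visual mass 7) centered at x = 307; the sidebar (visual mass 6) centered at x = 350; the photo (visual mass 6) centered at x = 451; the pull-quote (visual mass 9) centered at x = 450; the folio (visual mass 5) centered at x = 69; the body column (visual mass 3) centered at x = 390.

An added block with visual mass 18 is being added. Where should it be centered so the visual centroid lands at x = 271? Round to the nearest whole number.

With the added block, Σw becomes 7 + 6 + 6 + 9 + 5 + 3 + 18 = 54.
x: need Σw·x = 54·271 = 14634. Existing = 7·307 + 6·350 + 6·451 + 9·450 + 5·69 + 3·390 = 12520. Remainder 2114 / 18 ≈ 117.44.

x ≈ 117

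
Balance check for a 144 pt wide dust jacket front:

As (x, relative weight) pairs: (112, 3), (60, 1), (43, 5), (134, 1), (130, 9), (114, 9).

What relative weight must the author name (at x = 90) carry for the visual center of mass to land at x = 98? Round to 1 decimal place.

Fixed elements: Σw = 3 + 1 + 5 + 1 + 9 + 9 = 28, Σw·x = 3·112 + 1·60 + 5·43 + 1·134 + 9·130 + 9·114 = 2941.
Balance at x = 98 requires (2941 + w·90) / (28 + w) = 98.
Rearranging, w·(90 − 98) = 98·28 − 2941 = -197, so w ≈ -197/-8 = 24.63.

w ≈ 24.6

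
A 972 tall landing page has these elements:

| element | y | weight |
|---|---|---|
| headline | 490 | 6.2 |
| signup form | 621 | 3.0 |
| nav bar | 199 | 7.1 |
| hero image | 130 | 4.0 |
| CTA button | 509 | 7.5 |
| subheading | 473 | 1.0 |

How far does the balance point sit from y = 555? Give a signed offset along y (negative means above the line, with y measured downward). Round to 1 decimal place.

≈ -168.7

Weights sum to 6.2 + 3.0 + 7.1 + 4.0 + 7.5 + 1.0 = 28.8.
y: (6.2·490 + 3.0·621 + 7.1·199 + 4.0·130 + 7.5·509 + 1.0·473) / 28.8 = 11124.4 / 28.8 ≈ 386.26
Against y = 555, that's 386.26 − 555 = -168.74.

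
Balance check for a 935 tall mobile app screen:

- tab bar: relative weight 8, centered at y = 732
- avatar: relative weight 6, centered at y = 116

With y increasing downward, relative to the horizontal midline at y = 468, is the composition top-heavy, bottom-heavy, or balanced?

Weights sum to 8 + 6 = 14.
y-moment: 8·732 + 6·116 = 6552; centroid 6552/14 ≈ 468.00.
The centroid 468.00 matches the midline at 468, so the layout is balanced.

balanced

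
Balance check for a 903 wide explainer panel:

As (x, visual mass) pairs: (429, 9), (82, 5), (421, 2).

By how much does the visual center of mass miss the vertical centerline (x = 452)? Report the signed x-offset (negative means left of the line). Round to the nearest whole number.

≈ -132

Total weight = 9 + 5 + 2 = 16.
x-moment: 9·429 + 5·82 + 2·421 = 5113; centroid 5113/16 ≈ 319.56.
Offset from x = 452: 319.56 − 452 ≈ -132.44.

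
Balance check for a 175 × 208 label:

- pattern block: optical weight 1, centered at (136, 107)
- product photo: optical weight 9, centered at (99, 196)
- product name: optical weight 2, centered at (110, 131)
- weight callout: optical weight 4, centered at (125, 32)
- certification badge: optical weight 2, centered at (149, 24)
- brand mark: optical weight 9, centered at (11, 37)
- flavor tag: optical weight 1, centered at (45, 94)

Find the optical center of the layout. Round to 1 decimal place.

Total weight = 1 + 9 + 2 + 4 + 2 + 9 + 1 = 28.
x: moment 2189 / weight 28 ≈ 78.18
y: moment 2736 / weight 28 ≈ 97.71

(78.2, 97.7)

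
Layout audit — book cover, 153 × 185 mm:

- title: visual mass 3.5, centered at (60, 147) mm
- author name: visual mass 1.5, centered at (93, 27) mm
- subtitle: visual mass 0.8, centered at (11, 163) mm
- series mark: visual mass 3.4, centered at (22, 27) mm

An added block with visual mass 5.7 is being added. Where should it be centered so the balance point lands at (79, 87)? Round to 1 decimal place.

(130.5, 91.1)

With the added block, Σw becomes 3.5 + 1.5 + 0.8 + 3.4 + 5.7 = 14.9.
Along x: (433.1 + 5.7·x) / 14.9 = 79 (existing moment 3.5·60 + 1.5·93 + 0.8·11 + 3.4·22 = 433.1) ⇒ x = (1177.1 − 433.1) / 5.7 ≈ 130.53.
Along y: (777.2 + 5.7·y) / 14.9 = 87 (existing moment 3.5·147 + 1.5·27 + 0.8·163 + 3.4·27 = 777.2) ⇒ y = (1296.3 − 777.2) / 5.7 ≈ 91.07.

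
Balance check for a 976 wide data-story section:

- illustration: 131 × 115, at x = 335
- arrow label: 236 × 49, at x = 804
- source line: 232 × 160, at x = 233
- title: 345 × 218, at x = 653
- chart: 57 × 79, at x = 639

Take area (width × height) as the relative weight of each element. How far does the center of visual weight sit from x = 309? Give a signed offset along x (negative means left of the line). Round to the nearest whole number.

Taking area as weight: illustration 131·115 = 15065, arrow label 236·49 = 11564, source line 232·160 = 37120, title 345·218 = 75210, chart 57·79 = 4503. Sum 143462.
Σw·x = 15065·335 + 11564·804 + 37120·233 + 75210·653 + 4503·639 = 74982738, so x̄ = 74982738/143462 ≈ 522.67.
Difference: 522.67 − 309 ≈ 213.67.

≈ 214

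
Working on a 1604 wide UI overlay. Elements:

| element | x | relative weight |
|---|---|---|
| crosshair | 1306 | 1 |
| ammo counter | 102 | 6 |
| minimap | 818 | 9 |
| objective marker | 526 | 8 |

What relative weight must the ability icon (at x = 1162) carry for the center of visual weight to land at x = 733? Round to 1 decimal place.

w ≈ 9.6

Fixed elements: Σw = 1 + 6 + 9 + 8 = 24, Σw·x = 1·1306 + 6·102 + 9·818 + 8·526 = 13488.
Balance at x = 733 requires (13488 + w·1162) / (24 + w) = 733.
So w = (733·24 − 13488)/(1162 − 733) = 4104/429 ≈ 9.57.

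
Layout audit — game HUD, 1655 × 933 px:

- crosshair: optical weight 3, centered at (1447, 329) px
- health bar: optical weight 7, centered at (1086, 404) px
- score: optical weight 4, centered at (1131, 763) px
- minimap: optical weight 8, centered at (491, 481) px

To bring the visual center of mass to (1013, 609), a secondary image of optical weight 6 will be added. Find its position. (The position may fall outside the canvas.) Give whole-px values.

With the secondary image, Σw becomes 3 + 7 + 4 + 8 + 6 = 28.
x: target moment 28×1013 = 28364; current 3·1447 + 7·1086 + 4·1131 + 8·491 = 20395; the secondary image supplies 7969, so x = 7969/6 ≈ 1328.17.
y: target moment 28×609 = 17052; current 3·329 + 7·404 + 4·763 + 8·481 = 10715; the secondary image supplies 6337, so y = 6337/6 ≈ 1056.17.

(1328, 1056)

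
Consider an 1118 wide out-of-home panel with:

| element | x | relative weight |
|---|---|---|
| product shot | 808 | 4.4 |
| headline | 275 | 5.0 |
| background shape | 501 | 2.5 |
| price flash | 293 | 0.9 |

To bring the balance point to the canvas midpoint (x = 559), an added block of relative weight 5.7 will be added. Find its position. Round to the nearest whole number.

With the added block, Σw becomes 4.4 + 5.0 + 2.5 + 0.9 + 5.7 = 18.5.
x: target moment 18.5×559 = 10341.5; current 4.4·808 + 5.0·275 + 2.5·501 + 0.9·293 = 6446.4; the added block supplies 3895.1, so x = 3895.1/5.7 ≈ 683.35.

x ≈ 683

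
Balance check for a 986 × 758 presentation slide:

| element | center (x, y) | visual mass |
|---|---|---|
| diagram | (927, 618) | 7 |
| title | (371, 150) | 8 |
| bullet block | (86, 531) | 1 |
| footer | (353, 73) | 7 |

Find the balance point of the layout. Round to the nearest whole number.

(522, 286)

Weights sum to 7 + 8 + 1 + 7 = 23.
Σw·x = 7·927 + 8·371 + 1·86 + 7·353 = 12014, so x̄ = 12014/23 ≈ 522.35.
Σw·y = 7·618 + 8·150 + 1·531 + 7·73 = 6568, so ȳ = 6568/23 ≈ 285.57.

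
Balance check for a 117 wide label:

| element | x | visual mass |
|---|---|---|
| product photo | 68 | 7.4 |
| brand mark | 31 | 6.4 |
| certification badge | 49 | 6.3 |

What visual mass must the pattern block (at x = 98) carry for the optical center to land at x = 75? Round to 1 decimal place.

Existing Σw = 20.1 (7.4 + 6.4 + 6.3); existing moment 7.4·68 + 6.4·31 + 6.3·49 = 1010.3.
For the centroid to hit 75: (1010.3 + w·98) / (20.1 + w) = 75.
Rearranging, w·(98 − 75) = 75·20.1 − 1010.3 = 497.2, so w ≈ 497.2/23 = 21.62.

w ≈ 21.6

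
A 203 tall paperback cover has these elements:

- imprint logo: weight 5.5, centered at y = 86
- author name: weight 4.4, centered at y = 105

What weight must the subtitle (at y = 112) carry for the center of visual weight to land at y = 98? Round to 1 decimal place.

w ≈ 2.5

Fixed elements: Σw = 5.5 + 4.4 = 9.9, Σw·y = 5.5·86 + 4.4·105 = 935.0.
Set Σw·y/Σw = 98: (935.0 + 112w) = 98·(9.9 + w).
Solving: w = (98·9.9 − 935.0) / (112 − 98) = 35.2 / 14 ≈ 2.51.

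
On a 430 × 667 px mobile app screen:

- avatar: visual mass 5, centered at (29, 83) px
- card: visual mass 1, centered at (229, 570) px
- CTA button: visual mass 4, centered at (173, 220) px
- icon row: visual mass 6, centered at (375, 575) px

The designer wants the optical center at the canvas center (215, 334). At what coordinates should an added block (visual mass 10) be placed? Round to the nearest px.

(227, 337)

After adding the added block, total weight = 5 + 1 + 4 + 6 + 10 = 26.
x: target moment 26×215 = 5590; current 5·29 + 1·229 + 4·173 + 6·375 = 3316; the added block supplies 2274, so x = 2274/10 ≈ 227.40.
y: target moment 26×334 = 8684; current 5·83 + 1·570 + 4·220 + 6·575 = 5315; the added block supplies 3369, so y = 3369/10 ≈ 336.90.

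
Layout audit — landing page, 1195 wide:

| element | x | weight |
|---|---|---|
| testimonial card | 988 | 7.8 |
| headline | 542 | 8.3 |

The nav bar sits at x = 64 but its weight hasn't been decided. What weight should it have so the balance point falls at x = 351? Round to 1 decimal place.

w ≈ 22.8

Known weights sum to 7.8 + 8.3 = 16.1; their moment is 7.8·988 + 8.3·542 = 12205.0.
For the centroid to hit 351: (12205.0 + w·64) / (16.1 + w) = 351.
Solving: w = (351·16.1 − 12205.0) / (64 − 351) = -6553.9 / -287 ≈ 22.84.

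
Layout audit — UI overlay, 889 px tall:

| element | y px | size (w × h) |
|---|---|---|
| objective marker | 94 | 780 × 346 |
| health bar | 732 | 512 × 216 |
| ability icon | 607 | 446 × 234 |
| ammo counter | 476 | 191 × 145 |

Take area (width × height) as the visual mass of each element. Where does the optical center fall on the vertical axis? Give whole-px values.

Taking area as weight: objective marker 780·346 = 269880, health bar 512·216 = 110592, ability icon 446·234 = 104364, ammo counter 191·145 = 27695. Sum 512531.
y-moment: 269880·94 + 110592·732 + 104364·607 + 27695·476 = 182853832; centroid 182853832/512531 ≈ 356.77.

y ≈ 357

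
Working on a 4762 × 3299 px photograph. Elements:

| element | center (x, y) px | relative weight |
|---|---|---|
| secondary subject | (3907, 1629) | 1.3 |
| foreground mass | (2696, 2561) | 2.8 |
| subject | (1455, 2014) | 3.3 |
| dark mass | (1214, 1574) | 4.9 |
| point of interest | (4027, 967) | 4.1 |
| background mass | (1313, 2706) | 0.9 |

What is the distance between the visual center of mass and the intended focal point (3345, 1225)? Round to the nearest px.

≈ 1098 px

Total weight = 1.3 + 2.8 + 3.3 + 4.9 + 4.1 + 0.9 = 17.3.
Σw·x = 1.3·3907 + 2.8·2696 + 3.3·1455 + 4.9·1214 + 4.1·4027 + 0.9·1313 = 41070.4, so x̄ = 41070.4/17.3 ≈ 2374.01.
Σw·y = 1.3·1629 + 2.8·2561 + 3.3·2014 + 4.9·1574 + 4.1·967 + 0.9·2706 = 30047.4, so ȳ = 30047.4/17.3 ≈ 1736.84.
Relative to (3345, 1225): Δ = (-970.99, 511.84); |Δ| = √(-970.99² + 511.84²) ≈ 1097.64.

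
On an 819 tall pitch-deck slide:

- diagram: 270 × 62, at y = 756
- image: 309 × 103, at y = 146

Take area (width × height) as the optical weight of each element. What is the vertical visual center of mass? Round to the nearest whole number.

Areas: diagram 270·62 = 16740, image 309·103 = 31827. Total weight = 48567.
y-moment: 16740·756 + 31827·146 = 17302182; centroid 17302182/48567 ≈ 356.25.

y ≈ 356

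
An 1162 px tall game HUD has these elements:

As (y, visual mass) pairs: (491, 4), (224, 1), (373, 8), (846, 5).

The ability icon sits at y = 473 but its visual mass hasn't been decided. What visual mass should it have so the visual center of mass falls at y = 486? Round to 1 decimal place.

w ≈ 50.3

Fixed elements: Σw = 4 + 1 + 8 + 5 = 18, Σw·y = 4·491 + 1·224 + 8·373 + 5·846 = 9402.
For the centroid to hit 486: (9402 + w·473) / (18 + w) = 486.
So w = (486·18 − 9402)/(473 − 486) = -654/-13 ≈ 50.31.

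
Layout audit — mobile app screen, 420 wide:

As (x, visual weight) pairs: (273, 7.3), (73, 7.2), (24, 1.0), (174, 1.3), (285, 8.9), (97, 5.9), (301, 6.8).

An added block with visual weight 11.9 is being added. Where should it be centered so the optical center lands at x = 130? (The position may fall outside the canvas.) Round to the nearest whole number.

x ≈ -116

With the added block, Σw becomes 7.3 + 7.2 + 1.0 + 1.3 + 8.9 + 5.9 + 6.8 + 11.9 = 50.3.
Along x: (7924.3 + 11.9·x) / 50.3 = 130 (existing moment 7.3·273 + 7.2·73 + 1.0·24 + 1.3·174 + 8.9·285 + 5.9·97 + 6.8·301 = 7924.3) ⇒ x = (6539.0 − 7924.3) / 11.9 ≈ -116.41.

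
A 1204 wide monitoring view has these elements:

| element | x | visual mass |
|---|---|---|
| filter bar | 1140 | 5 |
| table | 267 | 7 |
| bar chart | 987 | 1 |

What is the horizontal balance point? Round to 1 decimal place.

Σw = 5 + 7 + 1 = 13.
x-moment: 5·1140 + 7·267 + 1·987 = 8556; centroid 8556/13 ≈ 658.15.

x ≈ 658.2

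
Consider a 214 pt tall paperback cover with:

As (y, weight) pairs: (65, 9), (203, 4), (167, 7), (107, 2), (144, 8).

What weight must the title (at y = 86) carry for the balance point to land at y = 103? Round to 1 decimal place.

Known weights sum to 9 + 4 + 7 + 2 + 8 = 30; their moment is 9·65 + 4·203 + 7·167 + 2·107 + 8·144 = 3932.
Set Σw·y/Σw = 103: (3932 + 86w) = 103·(30 + w).
Solving: w = (103·30 − 3932) / (86 − 103) = -842 / -17 ≈ 49.53.

w ≈ 49.5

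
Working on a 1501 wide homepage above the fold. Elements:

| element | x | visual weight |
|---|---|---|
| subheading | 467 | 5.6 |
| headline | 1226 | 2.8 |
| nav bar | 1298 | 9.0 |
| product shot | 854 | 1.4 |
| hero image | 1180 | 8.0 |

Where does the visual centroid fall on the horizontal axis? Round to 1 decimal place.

x ≈ 1058.4

Total weight = 5.6 + 2.8 + 9.0 + 1.4 + 8.0 = 26.8.
x-moment: 5.6·467 + 2.8·1226 + 9.0·1298 + 1.4·854 + 8.0·1180 = 28365.6; centroid 28365.6/26.8 ≈ 1058.42.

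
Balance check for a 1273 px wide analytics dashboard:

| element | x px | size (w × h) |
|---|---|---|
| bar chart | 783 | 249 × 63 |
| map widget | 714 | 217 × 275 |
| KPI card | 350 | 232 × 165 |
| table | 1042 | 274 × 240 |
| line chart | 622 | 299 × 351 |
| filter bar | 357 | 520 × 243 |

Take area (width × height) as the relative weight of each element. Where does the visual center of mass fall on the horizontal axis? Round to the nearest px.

Areas: bar chart 249·63 = 15687, map widget 217·275 = 59675, KPI card 232·165 = 38280, table 274·240 = 65760, line chart 299·351 = 104949, filter bar 520·243 = 126360. Total weight = 410711.
Σw·x = 15687·783 + 59675·714 + 38280·350 + 65760·1042 + 104949·622 + 126360·357 = 247199589, so x̄ = 247199589/410711 ≈ 601.88.

x ≈ 602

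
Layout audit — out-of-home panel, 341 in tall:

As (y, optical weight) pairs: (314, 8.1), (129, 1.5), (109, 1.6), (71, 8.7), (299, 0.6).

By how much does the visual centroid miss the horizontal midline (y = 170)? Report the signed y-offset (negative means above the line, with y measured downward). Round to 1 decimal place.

≈ 10.9 in

Weights sum to 8.1 + 1.5 + 1.6 + 8.7 + 0.6 = 20.5.
Σw·y = 8.1·314 + 1.5·129 + 1.6·109 + 8.7·71 + 0.6·299 = 3708.4, so ȳ = 3708.4/20.5 ≈ 180.90.
Offset from y = 170: 180.90 − 170 ≈ 10.90.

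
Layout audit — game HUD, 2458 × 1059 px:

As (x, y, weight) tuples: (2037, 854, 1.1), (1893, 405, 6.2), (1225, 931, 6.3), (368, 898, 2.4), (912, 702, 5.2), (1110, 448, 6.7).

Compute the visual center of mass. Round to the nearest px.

(1246, 650)

Σw = 1.1 + 6.2 + 6.3 + 2.4 + 5.2 + 6.7 = 27.9.
x: (1.1·2037 + 6.2·1893 + 6.3·1225 + 2.4·368 + 5.2·912 + 6.7·1110) / 27.9 = 34757.4 / 27.9 ≈ 1245.78
y: (1.1·854 + 6.2·405 + 6.3·931 + 2.4·898 + 5.2·702 + 6.7·448) / 27.9 = 18122.9 / 27.9 ≈ 649.57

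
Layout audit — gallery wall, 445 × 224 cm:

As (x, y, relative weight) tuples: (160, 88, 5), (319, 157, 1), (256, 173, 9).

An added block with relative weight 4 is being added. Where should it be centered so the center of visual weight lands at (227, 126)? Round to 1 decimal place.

After adding the added block, total weight = 5 + 1 + 9 + 4 = 19.
x: target moment 19×227 = 4313; current 5·160 + 1·319 + 9·256 = 3423; the added block supplies 890, so x = 890/4 ≈ 222.50.
y: target moment 19×126 = 2394; current 5·88 + 1·157 + 9·173 = 2154; the added block supplies 240, so y = 240/4 ≈ 60.00.

(222.5, 60.0)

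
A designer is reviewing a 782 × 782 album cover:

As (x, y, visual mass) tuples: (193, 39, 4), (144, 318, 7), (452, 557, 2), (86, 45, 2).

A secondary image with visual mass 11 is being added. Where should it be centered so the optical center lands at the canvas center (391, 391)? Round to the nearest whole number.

After adding the secondary image, total weight = 4 + 7 + 2 + 2 + 11 = 26.
Along x: (2856 + 11·x) / 26 = 391 (existing moment 4·193 + 7·144 + 2·452 + 2·86 = 2856) ⇒ x = (10166 − 2856) / 11 ≈ 664.55.
Along y: (3586 + 11·y) / 26 = 391 (existing moment 4·39 + 7·318 + 2·557 + 2·45 = 3586) ⇒ y = (10166 − 3586) / 11 ≈ 598.18.

(665, 598)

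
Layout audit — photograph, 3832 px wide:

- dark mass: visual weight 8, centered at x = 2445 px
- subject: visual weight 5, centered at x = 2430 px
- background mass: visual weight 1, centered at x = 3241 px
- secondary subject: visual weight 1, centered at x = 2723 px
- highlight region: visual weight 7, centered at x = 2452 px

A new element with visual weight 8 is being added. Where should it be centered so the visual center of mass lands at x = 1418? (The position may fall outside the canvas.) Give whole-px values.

x ≈ -1537

With the new element, Σw becomes 8 + 5 + 1 + 1 + 7 + 8 = 30.
x: target moment 30×1418 = 42540; current 8·2445 + 5·2430 + 1·3241 + 1·2723 + 7·2452 = 54838; the new element supplies -12298, so x = -12298/8 ≈ -1537.25.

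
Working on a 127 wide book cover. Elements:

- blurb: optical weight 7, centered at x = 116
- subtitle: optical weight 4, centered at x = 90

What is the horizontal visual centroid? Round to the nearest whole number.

Σw = 7 + 4 = 11.
x-moment: 7·116 + 4·90 = 1172; centroid 1172/11 ≈ 106.55.

x ≈ 107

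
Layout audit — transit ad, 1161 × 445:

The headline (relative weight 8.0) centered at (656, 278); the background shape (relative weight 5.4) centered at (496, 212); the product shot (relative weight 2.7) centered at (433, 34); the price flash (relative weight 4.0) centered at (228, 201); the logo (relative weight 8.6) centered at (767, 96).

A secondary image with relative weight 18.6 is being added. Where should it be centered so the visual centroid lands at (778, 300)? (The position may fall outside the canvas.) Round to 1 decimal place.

(1085.8, 489.2)

New total weight: (8.0 + 5.4 + 2.7 + 4.0 + 8.6) + 18.6 = 47.3.
x: target moment 47.3×778 = 36799.4; current 8.0·656 + 5.4·496 + 2.7·433 + 4.0·228 + 8.6·767 = 16603.7; the secondary image supplies 20195.7, so x = 20195.7/18.6 ≈ 1085.79.
y: target moment 47.3×300 = 14190.0; current 8.0·278 + 5.4·212 + 2.7·34 + 4.0·201 + 8.6·96 = 5090.2; the secondary image supplies 9099.8, so y = 9099.8/18.6 ≈ 489.24.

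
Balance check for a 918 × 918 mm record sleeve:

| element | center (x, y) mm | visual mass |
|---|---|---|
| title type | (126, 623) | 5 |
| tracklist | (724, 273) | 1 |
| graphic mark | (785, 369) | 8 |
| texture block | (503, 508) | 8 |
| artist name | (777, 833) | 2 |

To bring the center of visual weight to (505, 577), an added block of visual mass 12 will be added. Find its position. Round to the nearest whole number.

(414, 725)

New total weight: (5 + 1 + 8 + 8 + 2) + 12 = 36.
x: need Σw·x = 36·505 = 18180. Existing = 5·126 + 1·724 + 8·785 + 8·503 + 2·777 = 13212. Remainder 4968 / 12 ≈ 414.00.
y: need Σw·y = 36·577 = 20772. Existing = 5·623 + 1·273 + 8·369 + 8·508 + 2·833 = 12070. Remainder 8702 / 12 ≈ 725.17.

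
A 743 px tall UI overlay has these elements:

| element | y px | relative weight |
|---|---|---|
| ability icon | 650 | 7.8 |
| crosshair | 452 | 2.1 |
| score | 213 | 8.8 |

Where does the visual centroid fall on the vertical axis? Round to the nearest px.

Σw = 7.8 + 2.1 + 8.8 = 18.7.
Σw·y = 7.8·650 + 2.1·452 + 8.8·213 = 7893.6, so ȳ = 7893.6/18.7 ≈ 422.12.

y ≈ 422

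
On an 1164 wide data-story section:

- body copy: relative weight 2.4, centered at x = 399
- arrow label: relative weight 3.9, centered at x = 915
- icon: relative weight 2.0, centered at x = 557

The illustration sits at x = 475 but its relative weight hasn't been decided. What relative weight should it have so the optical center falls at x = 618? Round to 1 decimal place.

w ≈ 3.6

Fixed elements: Σw = 2.4 + 3.9 + 2.0 = 8.3, Σw·x = 2.4·399 + 3.9·915 + 2.0·557 = 5640.1.
For the centroid to hit 618: (5640.1 + w·475) / (8.3 + w) = 618.
So w = (618·8.3 − 5640.1)/(475 − 618) = -510.7/-143 ≈ 3.57.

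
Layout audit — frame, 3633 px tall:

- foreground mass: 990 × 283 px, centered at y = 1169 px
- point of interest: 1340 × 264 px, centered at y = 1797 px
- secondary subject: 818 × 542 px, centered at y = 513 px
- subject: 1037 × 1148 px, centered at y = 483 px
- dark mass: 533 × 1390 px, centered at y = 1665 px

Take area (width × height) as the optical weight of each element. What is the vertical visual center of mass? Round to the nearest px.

y ≈ 997

Areas → weights: foreground mass 990·283 = 280170, point of interest 1340·264 = 353760, secondary subject 818·542 = 443356, subject 1037·1148 = 1190476, dark mass 533·1390 = 740870; Σw = 3008632.
y-moment: 280170·1169 + 353760·1797 + 443356·513 + 1190476·483 + 740870·1665 = 2999215536; centroid 2999215536/3008632 ≈ 996.87.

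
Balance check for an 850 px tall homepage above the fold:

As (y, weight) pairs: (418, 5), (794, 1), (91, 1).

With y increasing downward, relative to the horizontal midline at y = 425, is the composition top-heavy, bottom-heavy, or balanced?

Total weight = 5 + 1 + 1 = 7.
Σw·y = 5·418 + 1·794 + 1·91 = 2975, so ȳ = 2975/7 ≈ 425.00.
The centroid 425.00 matches the midline at 425, so the layout is balanced.

balanced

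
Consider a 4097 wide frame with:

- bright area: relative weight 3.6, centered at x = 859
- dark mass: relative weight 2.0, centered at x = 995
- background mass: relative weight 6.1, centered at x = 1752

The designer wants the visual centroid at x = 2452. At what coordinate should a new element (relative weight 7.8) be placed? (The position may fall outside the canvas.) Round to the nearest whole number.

x ≈ 4108

New total weight: (3.6 + 2.0 + 6.1) + 7.8 = 19.5.
Along x: (15769.6 + 7.8·x) / 19.5 = 2452 (existing moment 3.6·859 + 2.0·995 + 6.1·1752 = 15769.6) ⇒ x = (47814.0 − 15769.6) / 7.8 ≈ 4108.26.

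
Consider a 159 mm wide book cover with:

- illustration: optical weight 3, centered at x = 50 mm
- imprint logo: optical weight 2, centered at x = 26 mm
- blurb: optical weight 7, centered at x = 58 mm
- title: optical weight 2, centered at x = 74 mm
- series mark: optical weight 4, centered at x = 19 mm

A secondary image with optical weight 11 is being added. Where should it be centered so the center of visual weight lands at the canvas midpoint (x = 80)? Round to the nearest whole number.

x ≈ 135

New total weight: (3 + 2 + 7 + 2 + 4) + 11 = 29.
x: target moment 29×80 = 2320; current 3·50 + 2·26 + 7·58 + 2·74 + 4·19 = 832; the secondary image supplies 1488, so x = 1488/11 ≈ 135.27.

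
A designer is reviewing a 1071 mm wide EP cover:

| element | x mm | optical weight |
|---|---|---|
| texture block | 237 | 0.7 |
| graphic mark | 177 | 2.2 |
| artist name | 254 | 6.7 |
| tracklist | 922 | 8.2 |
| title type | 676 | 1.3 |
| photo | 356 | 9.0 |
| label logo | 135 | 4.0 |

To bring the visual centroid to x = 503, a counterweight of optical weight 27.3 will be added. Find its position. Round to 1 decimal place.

After adding the counterweight, total weight = 0.7 + 2.2 + 6.7 + 8.2 + 1.3 + 9.0 + 4.0 + 27.3 = 59.4.
Along x: (14440.3 + 27.3·x) / 59.4 = 503 (existing moment 0.7·237 + 2.2·177 + 6.7·254 + 8.2·922 + 1.3·676 + 9.0·356 + 4.0·135 = 14440.3) ⇒ x = (29878.2 − 14440.3) / 27.3 ≈ 565.49.

x ≈ 565.5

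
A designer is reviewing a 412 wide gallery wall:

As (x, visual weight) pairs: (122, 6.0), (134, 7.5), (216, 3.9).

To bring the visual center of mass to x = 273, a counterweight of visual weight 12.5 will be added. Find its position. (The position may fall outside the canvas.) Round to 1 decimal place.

x ≈ 446.7

New total weight: (6.0 + 7.5 + 3.9) + 12.5 = 29.9.
Along x: (2579.4 + 12.5·x) / 29.9 = 273 (existing moment 6.0·122 + 7.5·134 + 3.9·216 = 2579.4) ⇒ x = (8162.7 − 2579.4) / 12.5 ≈ 446.66.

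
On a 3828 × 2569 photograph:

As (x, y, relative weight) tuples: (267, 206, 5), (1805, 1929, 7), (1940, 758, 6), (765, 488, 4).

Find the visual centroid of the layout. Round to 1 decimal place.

Total weight = 5 + 7 + 6 + 4 = 22.
x: (5·267 + 7·1805 + 6·1940 + 4·765) / 22 = 28670 / 22 ≈ 1303.18
y: (5·206 + 7·1929 + 6·758 + 4·488) / 22 = 21033 / 22 ≈ 956.05

(1303.2, 956.0)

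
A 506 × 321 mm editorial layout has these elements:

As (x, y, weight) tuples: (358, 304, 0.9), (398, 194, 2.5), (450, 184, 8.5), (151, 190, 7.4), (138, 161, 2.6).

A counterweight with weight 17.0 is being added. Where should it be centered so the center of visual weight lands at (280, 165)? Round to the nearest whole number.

New total weight: (0.9 + 2.5 + 8.5 + 7.4 + 2.6) + 17.0 = 38.9.
x: target moment 38.9×280 = 10892.0; current 0.9·358 + 2.5·398 + 8.5·450 + 7.4·151 + 2.6·138 = 6618.4; the counterweight supplies 4273.6, so x = 4273.6/17.0 ≈ 251.39.
y: target moment 38.9×165 = 6418.5; current 0.9·304 + 2.5·194 + 8.5·184 + 7.4·190 + 2.6·161 = 4147.2; the counterweight supplies 2271.3, so y = 2271.3/17.0 ≈ 133.61.

(251, 134)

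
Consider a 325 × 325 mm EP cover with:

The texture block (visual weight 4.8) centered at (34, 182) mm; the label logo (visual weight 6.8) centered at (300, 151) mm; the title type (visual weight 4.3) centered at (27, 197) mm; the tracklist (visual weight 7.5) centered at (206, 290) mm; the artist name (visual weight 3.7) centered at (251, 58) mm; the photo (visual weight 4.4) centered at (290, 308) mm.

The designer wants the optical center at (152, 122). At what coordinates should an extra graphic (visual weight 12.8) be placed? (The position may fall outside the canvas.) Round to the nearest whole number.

With the extra graphic, Σw becomes 4.8 + 6.8 + 4.3 + 7.5 + 3.7 + 4.4 + 12.8 = 44.3.
x: need Σw·x = 44.3·152 = 6733.6. Existing = 4.8·34 + 6.8·300 + 4.3·27 + 7.5·206 + 3.7·251 + 4.4·290 = 6069.0. Remainder 664.6 / 12.8 ≈ 51.92.
y: need Σw·y = 44.3·122 = 5404.6. Existing = 4.8·182 + 6.8·151 + 4.3·197 + 7.5·290 + 3.7·58 + 4.4·308 = 6492.3. Remainder -1087.7 / 12.8 ≈ -84.98.

(52, -85)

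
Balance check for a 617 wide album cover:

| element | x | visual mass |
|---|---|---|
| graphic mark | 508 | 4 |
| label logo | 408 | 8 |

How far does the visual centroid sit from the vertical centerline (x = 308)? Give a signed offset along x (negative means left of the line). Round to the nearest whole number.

Σw = 4 + 8 = 12.
x: (4·508 + 8·408) / 12 = 5296 / 12 ≈ 441.33
Difference: 441.33 − 308 ≈ 133.33.

≈ 133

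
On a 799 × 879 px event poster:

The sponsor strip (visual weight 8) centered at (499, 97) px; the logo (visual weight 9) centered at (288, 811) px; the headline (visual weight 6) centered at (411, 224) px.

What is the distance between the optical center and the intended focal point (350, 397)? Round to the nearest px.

≈ 45 px

Σw = 8 + 9 + 6 = 23.
Σw·x = 8·499 + 9·288 + 6·411 = 9050, so x̄ = 9050/23 ≈ 393.48.
Σw·y = 8·97 + 9·811 + 6·224 = 9419, so ȳ = 9419/23 ≈ 409.52.
From (350, 397): dx = 43.48, dy = 12.52, so the distance is √(dx²+dy²) ≈ 45.25.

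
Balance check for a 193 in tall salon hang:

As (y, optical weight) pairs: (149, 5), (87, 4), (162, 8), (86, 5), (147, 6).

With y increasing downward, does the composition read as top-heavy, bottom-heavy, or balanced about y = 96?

bottom-heavy

Σw = 5 + 4 + 8 + 5 + 6 = 28.
y: (5·149 + 4·87 + 8·162 + 5·86 + 6·147) / 28 = 3701 / 28 ≈ 132.18
132.2 lies below (larger y than) the midline 96, so the layout is bottom-heavy.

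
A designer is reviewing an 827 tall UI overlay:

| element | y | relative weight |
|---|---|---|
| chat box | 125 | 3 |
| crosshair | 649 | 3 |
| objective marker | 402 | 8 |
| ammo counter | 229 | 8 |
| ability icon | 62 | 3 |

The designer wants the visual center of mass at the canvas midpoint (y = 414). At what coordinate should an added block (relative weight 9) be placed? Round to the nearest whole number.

With the added block, Σw becomes 3 + 3 + 8 + 8 + 3 + 9 = 34.
y: target moment 34×414 = 14076; current 3·125 + 3·649 + 8·402 + 8·229 + 3·62 = 7556; the added block supplies 6520, so y = 6520/9 ≈ 724.44.

y ≈ 724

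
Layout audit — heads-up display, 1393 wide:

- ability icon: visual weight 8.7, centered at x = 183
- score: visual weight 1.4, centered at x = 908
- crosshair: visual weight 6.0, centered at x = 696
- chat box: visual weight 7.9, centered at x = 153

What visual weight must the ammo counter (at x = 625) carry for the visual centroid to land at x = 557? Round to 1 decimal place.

w ≈ 75.3

Known weights sum to 8.7 + 1.4 + 6.0 + 7.9 = 24.0; their moment is 8.7·183 + 1.4·908 + 6.0·696 + 7.9·153 = 8248.0.
Set Σw·x/Σw = 557: (8248.0 + 625w) = 557·(24.0 + w).
So w = (557·24.0 − 8248.0)/(625 − 557) = 5120.0/68 ≈ 75.29.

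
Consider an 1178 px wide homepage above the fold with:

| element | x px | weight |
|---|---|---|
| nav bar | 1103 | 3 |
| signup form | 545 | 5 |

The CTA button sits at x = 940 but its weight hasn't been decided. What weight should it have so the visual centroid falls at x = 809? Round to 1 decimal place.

Existing Σw = 8 (3 + 5); existing moment 3·1103 + 5·545 = 6034.
For the centroid to hit 809: (6034 + w·940) / (8 + w) = 809.
Solving: w = (809·8 − 6034) / (940 − 809) = 438 / 131 ≈ 3.34.

w ≈ 3.3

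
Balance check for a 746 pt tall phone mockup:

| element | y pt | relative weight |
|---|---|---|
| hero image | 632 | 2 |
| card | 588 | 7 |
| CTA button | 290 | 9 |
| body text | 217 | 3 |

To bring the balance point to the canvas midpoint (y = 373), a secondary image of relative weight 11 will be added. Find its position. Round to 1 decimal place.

New total weight: (2 + 7 + 9 + 3) + 11 = 32.
y: target moment 32×373 = 11936; current 2·632 + 7·588 + 9·290 + 3·217 = 8641; the secondary image supplies 3295, so y = 3295/11 ≈ 299.55.

y ≈ 299.5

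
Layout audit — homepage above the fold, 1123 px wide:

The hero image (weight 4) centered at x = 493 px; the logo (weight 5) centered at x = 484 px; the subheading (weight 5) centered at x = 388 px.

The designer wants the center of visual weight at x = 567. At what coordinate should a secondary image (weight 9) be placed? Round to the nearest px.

New total weight: (4 + 5 + 5) + 9 = 23.
x: need Σw·x = 23·567 = 13041. Existing = 4·493 + 5·484 + 5·388 = 6332. Remainder 6709 / 9 ≈ 745.44.

x ≈ 745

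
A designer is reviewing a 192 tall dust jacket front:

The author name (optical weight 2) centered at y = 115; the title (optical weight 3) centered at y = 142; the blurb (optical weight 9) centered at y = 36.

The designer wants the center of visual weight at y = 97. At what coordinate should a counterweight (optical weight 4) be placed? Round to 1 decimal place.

New total weight: (2 + 3 + 9) + 4 = 18.
Along y: (980 + 4·y) / 18 = 97 (existing moment 2·115 + 3·142 + 9·36 = 980) ⇒ y = (1746 − 980) / 4 ≈ 191.50.

y ≈ 191.5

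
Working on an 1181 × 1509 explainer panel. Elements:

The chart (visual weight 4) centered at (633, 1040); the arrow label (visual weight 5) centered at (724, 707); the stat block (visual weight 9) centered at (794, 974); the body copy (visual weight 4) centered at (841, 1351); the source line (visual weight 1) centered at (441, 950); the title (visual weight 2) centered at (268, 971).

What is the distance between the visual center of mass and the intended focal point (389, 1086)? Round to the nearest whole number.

≈ 331

Total weight = 4 + 5 + 9 + 4 + 1 + 2 = 25.
Σw·x = 17639; x̄ = 17639/25 ≈ 705.56.
Σw·y = 24757; ȳ = 24757/25 ≈ 990.28.
From (389, 1086): dx = 316.56, dy = -95.72, so the distance is √(dx²+dy²) ≈ 330.72.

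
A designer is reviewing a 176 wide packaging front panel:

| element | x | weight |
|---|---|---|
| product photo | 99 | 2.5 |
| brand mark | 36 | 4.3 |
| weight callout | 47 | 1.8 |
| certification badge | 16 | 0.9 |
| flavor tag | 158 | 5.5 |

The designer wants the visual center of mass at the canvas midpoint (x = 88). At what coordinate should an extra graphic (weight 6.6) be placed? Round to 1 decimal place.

x ≈ 80.4

After adding the extra graphic, total weight = 2.5 + 4.3 + 1.8 + 0.9 + 5.5 + 6.6 = 21.6.
x: need Σw·x = 21.6·88 = 1900.8. Existing = 2.5·99 + 4.3·36 + 1.8·47 + 0.9·16 + 5.5·158 = 1370.3. Remainder 530.5 / 6.6 ≈ 80.38.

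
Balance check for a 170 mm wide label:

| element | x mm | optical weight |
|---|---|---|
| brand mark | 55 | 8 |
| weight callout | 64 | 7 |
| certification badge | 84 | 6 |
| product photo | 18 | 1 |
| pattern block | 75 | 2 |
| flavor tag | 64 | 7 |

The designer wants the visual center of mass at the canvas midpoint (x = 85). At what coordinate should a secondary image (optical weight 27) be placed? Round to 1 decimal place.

After adding the secondary image, total weight = 8 + 7 + 6 + 1 + 2 + 7 + 27 = 58.
x: need Σw·x = 58·85 = 4930. Existing = 8·55 + 7·64 + 6·84 + 1·18 + 2·75 + 7·64 = 2008. Remainder 2922 / 27 ≈ 108.22.

x ≈ 108.2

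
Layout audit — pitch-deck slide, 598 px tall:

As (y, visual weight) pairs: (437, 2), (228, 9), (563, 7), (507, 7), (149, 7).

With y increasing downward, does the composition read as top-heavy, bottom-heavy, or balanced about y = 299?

Total weight = 2 + 9 + 7 + 7 + 7 = 32.
Σw·y = 2·437 + 9·228 + 7·563 + 7·507 + 7·149 = 11459, so ȳ = 11459/32 ≈ 358.09.
358.1 lies below (larger y than) the midline 299, so the layout is bottom-heavy.

bottom-heavy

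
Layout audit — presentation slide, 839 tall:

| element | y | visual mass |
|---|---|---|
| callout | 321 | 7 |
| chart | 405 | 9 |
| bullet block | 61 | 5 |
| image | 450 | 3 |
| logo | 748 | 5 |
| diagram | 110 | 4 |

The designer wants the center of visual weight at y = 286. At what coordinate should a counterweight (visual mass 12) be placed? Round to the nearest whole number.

y ≈ 95

With the counterweight, Σw becomes 7 + 9 + 5 + 3 + 5 + 4 + 12 = 45.
y: need Σw·y = 45·286 = 12870. Existing = 7·321 + 9·405 + 5·61 + 3·450 + 5·748 + 4·110 = 11727. Remainder 1143 / 12 ≈ 95.25.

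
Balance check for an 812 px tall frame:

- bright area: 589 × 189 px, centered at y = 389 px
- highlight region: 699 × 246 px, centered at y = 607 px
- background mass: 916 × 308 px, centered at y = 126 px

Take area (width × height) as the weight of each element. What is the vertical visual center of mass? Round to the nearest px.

Areas: bright area 589·189 = 111321, highlight region 699·246 = 171954, background mass 916·308 = 282128. Total weight = 565403.
y: (111321·389 + 171954·607 + 282128·126) / 565403 = 183228075 / 565403 ≈ 324.07

y ≈ 324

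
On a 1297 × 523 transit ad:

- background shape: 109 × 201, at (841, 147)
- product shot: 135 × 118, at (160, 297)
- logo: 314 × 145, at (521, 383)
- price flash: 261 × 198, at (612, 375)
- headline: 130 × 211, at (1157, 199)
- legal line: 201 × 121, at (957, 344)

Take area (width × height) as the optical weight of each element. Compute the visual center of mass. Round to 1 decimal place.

(703.1, 313.7)

Areas → weights: background shape 109·201 = 21909, product shot 135·118 = 15930, logo 314·145 = 45530, price flash 261·198 = 51678, headline 130·211 = 27430, legal line 201·121 = 24321; Σw = 186798.
Σw·x = 21909·841 + 15930·160 + 45530·521 + 51678·612 + 27430·1157 + 24321·957 = 131334042, so x̄ = 131334042/186798 ≈ 703.08.
Σw·y = 21909·147 + 15930·297 + 45530·383 + 51678·375 + 27430·199 + 24321·344 = 58594067, so ȳ = 58594067/186798 ≈ 313.68.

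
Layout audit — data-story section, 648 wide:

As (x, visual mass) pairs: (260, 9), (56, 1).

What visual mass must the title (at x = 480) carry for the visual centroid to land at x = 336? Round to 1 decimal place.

Existing Σw = 10 (9 + 1); existing moment 9·260 + 1·56 = 2396.
Set Σw·x/Σw = 336: (2396 + 480w) = 336·(10 + w).
So w = (336·10 − 2396)/(480 − 336) = 964/144 ≈ 6.69.

w ≈ 6.7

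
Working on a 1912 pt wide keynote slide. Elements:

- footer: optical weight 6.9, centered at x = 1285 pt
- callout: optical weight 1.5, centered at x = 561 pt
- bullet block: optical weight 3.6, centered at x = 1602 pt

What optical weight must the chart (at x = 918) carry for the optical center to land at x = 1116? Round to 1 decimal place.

Known weights sum to 6.9 + 1.5 + 3.6 = 12.0; their moment is 6.9·1285 + 1.5·561 + 3.6·1602 = 15475.2.
Set Σw·x/Σw = 1116: (15475.2 + 918w) = 1116·(12.0 + w).
Solving: w = (1116·12.0 − 15475.2) / (918 − 1116) = -2083.2 / -198 ≈ 10.52.

w ≈ 10.5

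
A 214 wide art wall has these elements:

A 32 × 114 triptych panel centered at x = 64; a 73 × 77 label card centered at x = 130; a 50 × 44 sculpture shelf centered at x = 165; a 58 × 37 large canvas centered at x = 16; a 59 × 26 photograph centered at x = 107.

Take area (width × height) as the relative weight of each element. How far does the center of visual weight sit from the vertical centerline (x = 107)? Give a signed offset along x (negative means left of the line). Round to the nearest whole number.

Areas: triptych panel 32·114 = 3648, label card 73·77 = 5621, sculpture shelf 50·44 = 2200, large canvas 58·37 = 2146, photograph 59·26 = 1534. Total weight = 15149.
x-moment: 3648·64 + 5621·130 + 2200·165 + 2146·16 + 1534·107 = 1525676; centroid 1525676/15149 ≈ 100.71.
Offset from x = 107: 100.71 − 107 ≈ -6.29.

≈ -6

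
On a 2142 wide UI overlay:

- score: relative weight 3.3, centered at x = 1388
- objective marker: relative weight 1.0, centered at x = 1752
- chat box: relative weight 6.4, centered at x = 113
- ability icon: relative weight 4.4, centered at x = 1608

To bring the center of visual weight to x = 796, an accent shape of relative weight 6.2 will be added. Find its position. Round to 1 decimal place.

After adding the accent shape, total weight = 3.3 + 1.0 + 6.4 + 4.4 + 6.2 = 21.3.
x: target moment 21.3×796 = 16954.8; current 3.3·1388 + 1.0·1752 + 6.4·113 + 4.4·1608 = 14130.8; the accent shape supplies 2824.0, so x = 2824.0/6.2 ≈ 455.48.

x ≈ 455.5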